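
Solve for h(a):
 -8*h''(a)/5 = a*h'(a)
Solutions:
 h(a) = C1 + C2*erf(sqrt(5)*a/4)


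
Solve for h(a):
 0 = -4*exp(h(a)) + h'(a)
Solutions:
 h(a) = log(-1/(C1 + 4*a))


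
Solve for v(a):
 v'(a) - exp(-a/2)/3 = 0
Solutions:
 v(a) = C1 - 2*exp(-a/2)/3


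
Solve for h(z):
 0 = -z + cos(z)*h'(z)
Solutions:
 h(z) = C1 + Integral(z/cos(z), z)


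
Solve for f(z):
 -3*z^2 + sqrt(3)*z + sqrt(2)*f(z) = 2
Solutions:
 f(z) = 3*sqrt(2)*z^2/2 - sqrt(6)*z/2 + sqrt(2)


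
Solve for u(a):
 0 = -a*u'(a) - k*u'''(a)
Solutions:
 u(a) = C1 + Integral(C2*airyai(a*(-1/k)^(1/3)) + C3*airybi(a*(-1/k)^(1/3)), a)


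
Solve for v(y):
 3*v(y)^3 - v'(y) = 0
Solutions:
 v(y) = -sqrt(2)*sqrt(-1/(C1 + 3*y))/2
 v(y) = sqrt(2)*sqrt(-1/(C1 + 3*y))/2


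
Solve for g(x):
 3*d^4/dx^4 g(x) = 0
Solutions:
 g(x) = C1 + C2*x + C3*x^2 + C4*x^3


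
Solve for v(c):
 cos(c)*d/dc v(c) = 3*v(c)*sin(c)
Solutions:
 v(c) = C1/cos(c)^3


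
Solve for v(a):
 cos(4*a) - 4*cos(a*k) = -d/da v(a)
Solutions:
 v(a) = C1 - sin(4*a)/4 + 4*sin(a*k)/k


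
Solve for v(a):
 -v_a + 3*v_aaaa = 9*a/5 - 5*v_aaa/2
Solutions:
 v(a) = C1 + C4*exp(a/2) - 9*a^2/10 + (C2*sin(sqrt(2)*a/3) + C3*cos(sqrt(2)*a/3))*exp(-2*a/3)


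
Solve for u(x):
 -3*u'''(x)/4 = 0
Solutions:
 u(x) = C1 + C2*x + C3*x^2


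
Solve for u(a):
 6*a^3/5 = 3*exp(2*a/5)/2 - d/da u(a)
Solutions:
 u(a) = C1 - 3*a^4/10 + 15*exp(2*a/5)/4


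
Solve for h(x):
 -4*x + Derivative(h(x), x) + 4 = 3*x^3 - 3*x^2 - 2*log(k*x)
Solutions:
 h(x) = C1 + 3*x^4/4 - x^3 + 2*x^2 - 2*x*log(k*x) - 2*x


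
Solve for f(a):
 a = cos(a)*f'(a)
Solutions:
 f(a) = C1 + Integral(a/cos(a), a)


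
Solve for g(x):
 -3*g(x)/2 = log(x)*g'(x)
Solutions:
 g(x) = C1*exp(-3*li(x)/2)


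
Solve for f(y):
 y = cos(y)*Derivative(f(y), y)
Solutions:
 f(y) = C1 + Integral(y/cos(y), y)


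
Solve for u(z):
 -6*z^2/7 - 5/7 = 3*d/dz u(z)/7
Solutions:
 u(z) = C1 - 2*z^3/3 - 5*z/3


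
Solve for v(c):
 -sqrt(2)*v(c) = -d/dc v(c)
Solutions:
 v(c) = C1*exp(sqrt(2)*c)


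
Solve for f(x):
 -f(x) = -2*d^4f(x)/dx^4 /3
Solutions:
 f(x) = C1*exp(-2^(3/4)*3^(1/4)*x/2) + C2*exp(2^(3/4)*3^(1/4)*x/2) + C3*sin(2^(3/4)*3^(1/4)*x/2) + C4*cos(2^(3/4)*3^(1/4)*x/2)


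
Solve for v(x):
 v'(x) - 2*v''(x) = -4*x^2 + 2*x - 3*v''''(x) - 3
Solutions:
 v(x) = C1 + C4*exp(-x) - 4*x^3/3 - 7*x^2 - 31*x + (C2*sin(sqrt(3)*x/6) + C3*cos(sqrt(3)*x/6))*exp(x/2)


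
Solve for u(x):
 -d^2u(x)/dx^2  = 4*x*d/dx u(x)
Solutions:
 u(x) = C1 + C2*erf(sqrt(2)*x)


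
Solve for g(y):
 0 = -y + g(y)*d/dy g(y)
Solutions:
 g(y) = -sqrt(C1 + y^2)
 g(y) = sqrt(C1 + y^2)


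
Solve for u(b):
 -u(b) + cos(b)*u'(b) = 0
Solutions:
 u(b) = C1*sqrt(sin(b) + 1)/sqrt(sin(b) - 1)


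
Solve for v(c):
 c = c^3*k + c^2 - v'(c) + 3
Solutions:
 v(c) = C1 + c^4*k/4 + c^3/3 - c^2/2 + 3*c


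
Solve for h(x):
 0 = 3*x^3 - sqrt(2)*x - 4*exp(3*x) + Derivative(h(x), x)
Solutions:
 h(x) = C1 - 3*x^4/4 + sqrt(2)*x^2/2 + 4*exp(3*x)/3


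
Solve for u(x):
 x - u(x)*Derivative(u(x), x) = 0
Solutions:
 u(x) = -sqrt(C1 + x^2)
 u(x) = sqrt(C1 + x^2)


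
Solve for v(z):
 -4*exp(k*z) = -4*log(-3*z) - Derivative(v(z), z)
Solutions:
 v(z) = C1 - 4*z*log(-z) + 4*z*(1 - log(3)) + Piecewise((4*exp(k*z)/k, Ne(k, 0)), (4*z, True))


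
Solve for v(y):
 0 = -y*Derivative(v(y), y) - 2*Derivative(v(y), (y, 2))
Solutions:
 v(y) = C1 + C2*erf(y/2)


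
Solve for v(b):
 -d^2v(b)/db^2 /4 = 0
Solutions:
 v(b) = C1 + C2*b


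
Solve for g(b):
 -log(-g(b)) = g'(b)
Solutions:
 -li(-g(b)) = C1 - b


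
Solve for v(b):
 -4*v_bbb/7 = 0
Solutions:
 v(b) = C1 + C2*b + C3*b^2


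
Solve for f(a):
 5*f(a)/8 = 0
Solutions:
 f(a) = 0


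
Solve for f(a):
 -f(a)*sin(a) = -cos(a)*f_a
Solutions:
 f(a) = C1/cos(a)


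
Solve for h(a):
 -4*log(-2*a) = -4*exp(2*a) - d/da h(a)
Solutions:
 h(a) = C1 + 4*a*log(-a) + 4*a*(-1 + log(2)) - 2*exp(2*a)


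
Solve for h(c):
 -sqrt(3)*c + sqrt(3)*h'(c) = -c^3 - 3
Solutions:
 h(c) = C1 - sqrt(3)*c^4/12 + c^2/2 - sqrt(3)*c


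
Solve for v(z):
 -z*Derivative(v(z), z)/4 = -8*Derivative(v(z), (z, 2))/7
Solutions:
 v(z) = C1 + C2*erfi(sqrt(7)*z/8)


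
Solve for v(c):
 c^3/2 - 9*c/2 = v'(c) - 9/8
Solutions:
 v(c) = C1 + c^4/8 - 9*c^2/4 + 9*c/8


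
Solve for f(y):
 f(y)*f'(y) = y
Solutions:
 f(y) = -sqrt(C1 + y^2)
 f(y) = sqrt(C1 + y^2)


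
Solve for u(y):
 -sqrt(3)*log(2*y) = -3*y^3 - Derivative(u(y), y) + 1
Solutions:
 u(y) = C1 - 3*y^4/4 + sqrt(3)*y*log(y) - sqrt(3)*y + y + sqrt(3)*y*log(2)


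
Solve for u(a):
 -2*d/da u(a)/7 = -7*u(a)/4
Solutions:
 u(a) = C1*exp(49*a/8)


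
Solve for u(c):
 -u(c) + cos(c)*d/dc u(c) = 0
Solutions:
 u(c) = C1*sqrt(sin(c) + 1)/sqrt(sin(c) - 1)


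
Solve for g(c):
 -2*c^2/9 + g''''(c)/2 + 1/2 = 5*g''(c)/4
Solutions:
 g(c) = C1 + C2*c + C3*exp(-sqrt(10)*c/2) + C4*exp(sqrt(10)*c/2) - 2*c^4/135 + 29*c^2/225


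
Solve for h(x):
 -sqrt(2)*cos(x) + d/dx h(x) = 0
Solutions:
 h(x) = C1 + sqrt(2)*sin(x)


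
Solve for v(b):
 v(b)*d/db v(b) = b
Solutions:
 v(b) = -sqrt(C1 + b^2)
 v(b) = sqrt(C1 + b^2)


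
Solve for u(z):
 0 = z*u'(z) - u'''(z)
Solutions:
 u(z) = C1 + Integral(C2*airyai(z) + C3*airybi(z), z)


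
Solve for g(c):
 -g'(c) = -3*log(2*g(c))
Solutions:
 -Integral(1/(log(_y) + log(2)), (_y, g(c)))/3 = C1 - c


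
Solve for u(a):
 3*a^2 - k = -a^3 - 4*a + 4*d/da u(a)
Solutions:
 u(a) = C1 + a^4/16 + a^3/4 + a^2/2 - a*k/4


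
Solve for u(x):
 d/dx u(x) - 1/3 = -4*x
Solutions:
 u(x) = C1 - 2*x^2 + x/3


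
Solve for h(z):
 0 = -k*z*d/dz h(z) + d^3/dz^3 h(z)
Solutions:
 h(z) = C1 + Integral(C2*airyai(k^(1/3)*z) + C3*airybi(k^(1/3)*z), z)


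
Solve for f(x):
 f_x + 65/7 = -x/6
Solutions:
 f(x) = C1 - x^2/12 - 65*x/7


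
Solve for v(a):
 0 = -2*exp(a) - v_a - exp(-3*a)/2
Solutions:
 v(a) = C1 - 2*exp(a) + exp(-3*a)/6


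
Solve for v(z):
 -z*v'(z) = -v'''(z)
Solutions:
 v(z) = C1 + Integral(C2*airyai(z) + C3*airybi(z), z)


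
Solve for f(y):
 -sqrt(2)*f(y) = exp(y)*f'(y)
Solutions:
 f(y) = C1*exp(sqrt(2)*exp(-y))


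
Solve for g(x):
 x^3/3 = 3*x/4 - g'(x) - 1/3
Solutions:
 g(x) = C1 - x^4/12 + 3*x^2/8 - x/3


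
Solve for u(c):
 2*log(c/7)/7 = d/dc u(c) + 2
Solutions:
 u(c) = C1 + 2*c*log(c)/7 - 16*c/7 - 2*c*log(7)/7


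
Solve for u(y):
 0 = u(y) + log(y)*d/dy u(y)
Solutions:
 u(y) = C1*exp(-li(y))


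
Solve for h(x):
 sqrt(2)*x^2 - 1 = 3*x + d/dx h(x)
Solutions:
 h(x) = C1 + sqrt(2)*x^3/3 - 3*x^2/2 - x


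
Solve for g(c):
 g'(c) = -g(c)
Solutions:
 g(c) = C1*exp(-c)


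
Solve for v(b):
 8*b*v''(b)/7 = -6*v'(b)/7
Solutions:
 v(b) = C1 + C2*b^(1/4)


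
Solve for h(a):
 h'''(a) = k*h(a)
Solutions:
 h(a) = C1*exp(a*k^(1/3)) + C2*exp(a*k^(1/3)*(-1 + sqrt(3)*I)/2) + C3*exp(-a*k^(1/3)*(1 + sqrt(3)*I)/2)


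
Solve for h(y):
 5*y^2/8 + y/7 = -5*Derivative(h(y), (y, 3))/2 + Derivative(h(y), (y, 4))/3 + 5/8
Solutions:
 h(y) = C1 + C2*y + C3*y^2 + C4*exp(15*y/2) - y^5/240 - 13*y^4/2520 + 1471*y^3/37800


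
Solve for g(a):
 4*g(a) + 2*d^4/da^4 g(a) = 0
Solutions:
 g(a) = (C1*sin(2^(3/4)*a/2) + C2*cos(2^(3/4)*a/2))*exp(-2^(3/4)*a/2) + (C3*sin(2^(3/4)*a/2) + C4*cos(2^(3/4)*a/2))*exp(2^(3/4)*a/2)


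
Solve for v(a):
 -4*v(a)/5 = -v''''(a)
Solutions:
 v(a) = C1*exp(-sqrt(2)*5^(3/4)*a/5) + C2*exp(sqrt(2)*5^(3/4)*a/5) + C3*sin(sqrt(2)*5^(3/4)*a/5) + C4*cos(sqrt(2)*5^(3/4)*a/5)


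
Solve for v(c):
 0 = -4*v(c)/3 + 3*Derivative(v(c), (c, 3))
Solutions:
 v(c) = C3*exp(2^(2/3)*3^(1/3)*c/3) + (C1*sin(2^(2/3)*3^(5/6)*c/6) + C2*cos(2^(2/3)*3^(5/6)*c/6))*exp(-2^(2/3)*3^(1/3)*c/6)


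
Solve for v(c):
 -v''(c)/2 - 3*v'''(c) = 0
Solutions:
 v(c) = C1 + C2*c + C3*exp(-c/6)


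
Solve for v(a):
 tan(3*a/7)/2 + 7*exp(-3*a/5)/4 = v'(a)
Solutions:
 v(a) = C1 + 7*log(tan(3*a/7)^2 + 1)/12 - 35*exp(-3*a/5)/12


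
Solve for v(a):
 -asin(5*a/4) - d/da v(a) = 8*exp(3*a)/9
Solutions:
 v(a) = C1 - a*asin(5*a/4) - sqrt(16 - 25*a^2)/5 - 8*exp(3*a)/27


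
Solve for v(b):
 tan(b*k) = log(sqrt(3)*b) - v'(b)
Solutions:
 v(b) = C1 + b*log(b) - b + b*log(3)/2 - Piecewise((-log(cos(b*k))/k, Ne(k, 0)), (0, True))


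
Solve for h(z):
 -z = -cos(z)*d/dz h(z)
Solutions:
 h(z) = C1 + Integral(z/cos(z), z)


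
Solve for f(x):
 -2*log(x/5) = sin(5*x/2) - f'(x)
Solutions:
 f(x) = C1 + 2*x*log(x) - 2*x*log(5) - 2*x - 2*cos(5*x/2)/5


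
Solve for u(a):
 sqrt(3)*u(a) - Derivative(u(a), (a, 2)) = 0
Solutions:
 u(a) = C1*exp(-3^(1/4)*a) + C2*exp(3^(1/4)*a)


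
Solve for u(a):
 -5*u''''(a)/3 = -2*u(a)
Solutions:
 u(a) = C1*exp(-5^(3/4)*6^(1/4)*a/5) + C2*exp(5^(3/4)*6^(1/4)*a/5) + C3*sin(5^(3/4)*6^(1/4)*a/5) + C4*cos(5^(3/4)*6^(1/4)*a/5)


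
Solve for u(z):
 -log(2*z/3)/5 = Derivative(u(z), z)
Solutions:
 u(z) = C1 - z*log(z)/5 - z*log(2)/5 + z/5 + z*log(3)/5


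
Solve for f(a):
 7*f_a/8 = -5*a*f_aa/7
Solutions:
 f(a) = C1 + C2/a^(9/40)


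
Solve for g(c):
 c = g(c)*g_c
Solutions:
 g(c) = -sqrt(C1 + c^2)
 g(c) = sqrt(C1 + c^2)


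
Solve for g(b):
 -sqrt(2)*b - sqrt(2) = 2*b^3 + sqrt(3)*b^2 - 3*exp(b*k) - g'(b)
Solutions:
 g(b) = C1 + b^4/2 + sqrt(3)*b^3/3 + sqrt(2)*b^2/2 + sqrt(2)*b - 3*exp(b*k)/k


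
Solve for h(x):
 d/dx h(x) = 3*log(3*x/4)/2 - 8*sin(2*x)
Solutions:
 h(x) = C1 + 3*x*log(x)/2 - 3*x*log(2) - 3*x/2 + 3*x*log(3)/2 + 4*cos(2*x)


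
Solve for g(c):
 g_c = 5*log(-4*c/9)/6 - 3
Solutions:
 g(c) = C1 + 5*c*log(-c)/6 + c*(-23 - 10*log(3) + 10*log(2))/6


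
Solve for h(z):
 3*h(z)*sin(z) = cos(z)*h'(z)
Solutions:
 h(z) = C1/cos(z)^3


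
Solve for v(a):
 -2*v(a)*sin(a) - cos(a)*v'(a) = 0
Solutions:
 v(a) = C1*cos(a)^2


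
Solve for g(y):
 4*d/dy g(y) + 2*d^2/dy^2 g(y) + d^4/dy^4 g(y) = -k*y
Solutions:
 g(y) = C1 + C2*exp(-6^(1/3)*y*(-(9 + sqrt(87))^(1/3) + 6^(1/3)/(9 + sqrt(87))^(1/3))/6)*sin(2^(1/3)*3^(1/6)*y*(3*2^(1/3)/(9 + sqrt(87))^(1/3) + 3^(2/3)*(9 + sqrt(87))^(1/3))/6) + C3*exp(-6^(1/3)*y*(-(9 + sqrt(87))^(1/3) + 6^(1/3)/(9 + sqrt(87))^(1/3))/6)*cos(2^(1/3)*3^(1/6)*y*(3*2^(1/3)/(9 + sqrt(87))^(1/3) + 3^(2/3)*(9 + sqrt(87))^(1/3))/6) + C4*exp(6^(1/3)*y*(-(9 + sqrt(87))^(1/3) + 6^(1/3)/(9 + sqrt(87))^(1/3))/3) - k*y^2/8 + k*y/8


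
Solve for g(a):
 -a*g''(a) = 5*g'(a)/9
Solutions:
 g(a) = C1 + C2*a^(4/9)


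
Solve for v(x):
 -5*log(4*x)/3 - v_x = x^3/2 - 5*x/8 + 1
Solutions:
 v(x) = C1 - x^4/8 + 5*x^2/16 - 5*x*log(x)/3 - 10*x*log(2)/3 + 2*x/3


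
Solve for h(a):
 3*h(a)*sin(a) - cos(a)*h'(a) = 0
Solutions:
 h(a) = C1/cos(a)^3


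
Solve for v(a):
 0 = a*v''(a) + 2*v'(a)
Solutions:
 v(a) = C1 + C2/a


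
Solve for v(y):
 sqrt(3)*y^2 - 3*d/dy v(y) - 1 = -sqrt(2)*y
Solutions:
 v(y) = C1 + sqrt(3)*y^3/9 + sqrt(2)*y^2/6 - y/3


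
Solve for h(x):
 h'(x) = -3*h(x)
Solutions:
 h(x) = C1*exp(-3*x)


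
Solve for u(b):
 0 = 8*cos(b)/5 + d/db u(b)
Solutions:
 u(b) = C1 - 8*sin(b)/5


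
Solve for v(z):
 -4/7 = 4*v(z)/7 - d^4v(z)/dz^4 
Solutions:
 v(z) = C1*exp(-sqrt(2)*7^(3/4)*z/7) + C2*exp(sqrt(2)*7^(3/4)*z/7) + C3*sin(sqrt(2)*7^(3/4)*z/7) + C4*cos(sqrt(2)*7^(3/4)*z/7) - 1


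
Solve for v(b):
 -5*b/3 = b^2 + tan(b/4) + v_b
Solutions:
 v(b) = C1 - b^3/3 - 5*b^2/6 + 4*log(cos(b/4))


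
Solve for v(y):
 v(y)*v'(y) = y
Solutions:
 v(y) = -sqrt(C1 + y^2)
 v(y) = sqrt(C1 + y^2)


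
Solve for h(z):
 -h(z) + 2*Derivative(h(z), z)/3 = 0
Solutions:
 h(z) = C1*exp(3*z/2)


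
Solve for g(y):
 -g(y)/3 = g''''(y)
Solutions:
 g(y) = (C1*sin(sqrt(2)*3^(3/4)*y/6) + C2*cos(sqrt(2)*3^(3/4)*y/6))*exp(-sqrt(2)*3^(3/4)*y/6) + (C3*sin(sqrt(2)*3^(3/4)*y/6) + C4*cos(sqrt(2)*3^(3/4)*y/6))*exp(sqrt(2)*3^(3/4)*y/6)


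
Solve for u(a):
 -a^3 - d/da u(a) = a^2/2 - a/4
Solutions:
 u(a) = C1 - a^4/4 - a^3/6 + a^2/8


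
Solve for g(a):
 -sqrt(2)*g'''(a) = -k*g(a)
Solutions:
 g(a) = C1*exp(2^(5/6)*a*k^(1/3)/2) + C2*exp(2^(5/6)*a*k^(1/3)*(-1 + sqrt(3)*I)/4) + C3*exp(-2^(5/6)*a*k^(1/3)*(1 + sqrt(3)*I)/4)


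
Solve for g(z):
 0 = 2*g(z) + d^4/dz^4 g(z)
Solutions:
 g(z) = (C1*sin(2^(3/4)*z/2) + C2*cos(2^(3/4)*z/2))*exp(-2^(3/4)*z/2) + (C3*sin(2^(3/4)*z/2) + C4*cos(2^(3/4)*z/2))*exp(2^(3/4)*z/2)


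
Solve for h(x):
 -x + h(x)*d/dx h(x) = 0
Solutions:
 h(x) = -sqrt(C1 + x^2)
 h(x) = sqrt(C1 + x^2)


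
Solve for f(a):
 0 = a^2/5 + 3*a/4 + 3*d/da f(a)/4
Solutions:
 f(a) = C1 - 4*a^3/45 - a^2/2


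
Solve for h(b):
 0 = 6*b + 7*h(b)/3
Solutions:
 h(b) = -18*b/7


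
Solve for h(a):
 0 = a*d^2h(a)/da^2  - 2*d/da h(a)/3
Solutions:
 h(a) = C1 + C2*a^(5/3)


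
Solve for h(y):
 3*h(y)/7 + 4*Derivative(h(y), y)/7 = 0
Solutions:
 h(y) = C1*exp(-3*y/4)


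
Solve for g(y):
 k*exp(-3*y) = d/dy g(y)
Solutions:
 g(y) = C1 - k*exp(-3*y)/3


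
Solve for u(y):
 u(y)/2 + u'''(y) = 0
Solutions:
 u(y) = C3*exp(-2^(2/3)*y/2) + (C1*sin(2^(2/3)*sqrt(3)*y/4) + C2*cos(2^(2/3)*sqrt(3)*y/4))*exp(2^(2/3)*y/4)


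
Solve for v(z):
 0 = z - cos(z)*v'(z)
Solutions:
 v(z) = C1 + Integral(z/cos(z), z)


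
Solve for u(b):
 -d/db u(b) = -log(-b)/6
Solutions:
 u(b) = C1 + b*log(-b)/6 - b/6


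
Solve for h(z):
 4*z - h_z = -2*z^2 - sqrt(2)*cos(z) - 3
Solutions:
 h(z) = C1 + 2*z^3/3 + 2*z^2 + 3*z + sqrt(2)*sin(z)


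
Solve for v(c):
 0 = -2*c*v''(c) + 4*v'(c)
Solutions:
 v(c) = C1 + C2*c^3


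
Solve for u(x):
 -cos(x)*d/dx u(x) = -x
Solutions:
 u(x) = C1 + Integral(x/cos(x), x)


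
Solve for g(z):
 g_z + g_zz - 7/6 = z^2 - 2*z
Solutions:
 g(z) = C1 + C2*exp(-z) + z^3/3 - 2*z^2 + 31*z/6


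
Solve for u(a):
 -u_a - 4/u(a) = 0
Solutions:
 u(a) = -sqrt(C1 - 8*a)
 u(a) = sqrt(C1 - 8*a)


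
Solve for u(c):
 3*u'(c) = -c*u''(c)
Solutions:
 u(c) = C1 + C2/c^2


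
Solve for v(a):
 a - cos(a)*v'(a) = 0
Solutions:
 v(a) = C1 + Integral(a/cos(a), a)


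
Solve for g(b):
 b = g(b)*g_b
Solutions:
 g(b) = -sqrt(C1 + b^2)
 g(b) = sqrt(C1 + b^2)


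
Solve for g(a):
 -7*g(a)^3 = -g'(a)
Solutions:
 g(a) = -sqrt(2)*sqrt(-1/(C1 + 7*a))/2
 g(a) = sqrt(2)*sqrt(-1/(C1 + 7*a))/2


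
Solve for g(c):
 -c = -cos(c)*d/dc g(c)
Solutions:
 g(c) = C1 + Integral(c/cos(c), c)


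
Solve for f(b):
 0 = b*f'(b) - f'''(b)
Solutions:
 f(b) = C1 + Integral(C2*airyai(b) + C3*airybi(b), b)


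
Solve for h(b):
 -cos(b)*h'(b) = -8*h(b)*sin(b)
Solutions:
 h(b) = C1/cos(b)^8


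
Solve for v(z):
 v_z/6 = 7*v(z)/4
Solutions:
 v(z) = C1*exp(21*z/2)


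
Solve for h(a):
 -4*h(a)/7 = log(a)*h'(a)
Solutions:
 h(a) = C1*exp(-4*li(a)/7)


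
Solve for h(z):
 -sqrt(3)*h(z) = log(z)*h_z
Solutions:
 h(z) = C1*exp(-sqrt(3)*li(z))


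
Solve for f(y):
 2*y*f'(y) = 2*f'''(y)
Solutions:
 f(y) = C1 + Integral(C2*airyai(y) + C3*airybi(y), y)


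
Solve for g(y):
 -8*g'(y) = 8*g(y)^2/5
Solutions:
 g(y) = 5/(C1 + y)


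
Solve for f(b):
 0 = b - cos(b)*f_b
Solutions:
 f(b) = C1 + Integral(b/cos(b), b)


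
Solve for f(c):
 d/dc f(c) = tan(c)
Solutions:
 f(c) = C1 - log(cos(c))


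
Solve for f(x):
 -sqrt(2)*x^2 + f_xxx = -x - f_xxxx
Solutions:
 f(x) = C1 + C2*x + C3*x^2 + C4*exp(-x) + sqrt(2)*x^5/60 - x^4*(1 + 2*sqrt(2))/24 + x^3*(1 + 2*sqrt(2))/6


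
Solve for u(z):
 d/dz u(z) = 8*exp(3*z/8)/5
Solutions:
 u(z) = C1 + 64*exp(3*z/8)/15


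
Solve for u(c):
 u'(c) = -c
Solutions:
 u(c) = C1 - c^2/2


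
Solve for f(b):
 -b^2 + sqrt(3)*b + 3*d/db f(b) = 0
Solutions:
 f(b) = C1 + b^3/9 - sqrt(3)*b^2/6


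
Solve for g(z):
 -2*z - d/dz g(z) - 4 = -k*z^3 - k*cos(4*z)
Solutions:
 g(z) = C1 + k*z^4/4 + k*sin(4*z)/4 - z^2 - 4*z


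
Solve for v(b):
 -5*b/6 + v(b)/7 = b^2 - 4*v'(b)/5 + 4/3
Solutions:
 v(b) = C1*exp(-5*b/28) + 7*b^2 - 2177*b/30 + 31178/75


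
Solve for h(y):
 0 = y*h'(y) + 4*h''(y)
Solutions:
 h(y) = C1 + C2*erf(sqrt(2)*y/4)


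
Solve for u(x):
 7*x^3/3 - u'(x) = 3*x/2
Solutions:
 u(x) = C1 + 7*x^4/12 - 3*x^2/4


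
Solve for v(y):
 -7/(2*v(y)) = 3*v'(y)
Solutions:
 v(y) = -sqrt(C1 - 21*y)/3
 v(y) = sqrt(C1 - 21*y)/3


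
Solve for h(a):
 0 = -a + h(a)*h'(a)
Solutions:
 h(a) = -sqrt(C1 + a^2)
 h(a) = sqrt(C1 + a^2)


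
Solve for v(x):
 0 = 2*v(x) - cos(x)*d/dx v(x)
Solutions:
 v(x) = C1*(sin(x) + 1)/(sin(x) - 1)


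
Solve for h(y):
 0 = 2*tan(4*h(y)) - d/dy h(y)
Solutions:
 h(y) = -asin(C1*exp(8*y))/4 + pi/4
 h(y) = asin(C1*exp(8*y))/4


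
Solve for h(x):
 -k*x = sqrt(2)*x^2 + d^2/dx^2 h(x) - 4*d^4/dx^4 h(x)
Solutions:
 h(x) = C1 + C2*x + C3*exp(-x/2) + C4*exp(x/2) - k*x^3/6 - sqrt(2)*x^4/12 - 4*sqrt(2)*x^2


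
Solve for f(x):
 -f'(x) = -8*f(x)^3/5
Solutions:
 f(x) = -sqrt(10)*sqrt(-1/(C1 + 8*x))/2
 f(x) = sqrt(10)*sqrt(-1/(C1 + 8*x))/2


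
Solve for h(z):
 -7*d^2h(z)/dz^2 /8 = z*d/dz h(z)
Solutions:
 h(z) = C1 + C2*erf(2*sqrt(7)*z/7)


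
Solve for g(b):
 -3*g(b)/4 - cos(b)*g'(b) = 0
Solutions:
 g(b) = C1*(sin(b) - 1)^(3/8)/(sin(b) + 1)^(3/8)


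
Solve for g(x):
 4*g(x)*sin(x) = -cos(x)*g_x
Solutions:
 g(x) = C1*cos(x)^4


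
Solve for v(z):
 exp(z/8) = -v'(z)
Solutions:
 v(z) = C1 - 8*exp(z/8)


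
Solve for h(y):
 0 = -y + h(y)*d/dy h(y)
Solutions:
 h(y) = -sqrt(C1 + y^2)
 h(y) = sqrt(C1 + y^2)


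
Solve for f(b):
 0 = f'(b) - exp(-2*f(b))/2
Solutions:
 f(b) = log(-sqrt(C1 + b))
 f(b) = log(C1 + b)/2


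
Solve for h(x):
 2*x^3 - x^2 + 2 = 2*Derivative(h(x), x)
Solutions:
 h(x) = C1 + x^4/4 - x^3/6 + x


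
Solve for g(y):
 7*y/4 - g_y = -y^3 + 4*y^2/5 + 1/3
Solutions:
 g(y) = C1 + y^4/4 - 4*y^3/15 + 7*y^2/8 - y/3


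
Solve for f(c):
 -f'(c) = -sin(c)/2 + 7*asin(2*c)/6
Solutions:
 f(c) = C1 - 7*c*asin(2*c)/6 - 7*sqrt(1 - 4*c^2)/12 - cos(c)/2


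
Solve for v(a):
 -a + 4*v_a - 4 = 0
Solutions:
 v(a) = C1 + a^2/8 + a


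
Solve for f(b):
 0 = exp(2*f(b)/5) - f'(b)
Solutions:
 f(b) = 5*log(-sqrt(-1/(C1 + b))) - 5*log(2) + 5*log(10)/2
 f(b) = 5*log(-1/(C1 + b))/2 - 5*log(2) + 5*log(10)/2


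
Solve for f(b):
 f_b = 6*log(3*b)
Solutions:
 f(b) = C1 + 6*b*log(b) - 6*b + b*log(729)


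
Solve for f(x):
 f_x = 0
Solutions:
 f(x) = C1


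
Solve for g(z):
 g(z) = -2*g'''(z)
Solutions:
 g(z) = C3*exp(-2^(2/3)*z/2) + (C1*sin(2^(2/3)*sqrt(3)*z/4) + C2*cos(2^(2/3)*sqrt(3)*z/4))*exp(2^(2/3)*z/4)


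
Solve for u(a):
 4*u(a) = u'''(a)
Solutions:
 u(a) = C3*exp(2^(2/3)*a) + (C1*sin(2^(2/3)*sqrt(3)*a/2) + C2*cos(2^(2/3)*sqrt(3)*a/2))*exp(-2^(2/3)*a/2)


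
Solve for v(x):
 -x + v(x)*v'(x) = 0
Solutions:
 v(x) = -sqrt(C1 + x^2)
 v(x) = sqrt(C1 + x^2)


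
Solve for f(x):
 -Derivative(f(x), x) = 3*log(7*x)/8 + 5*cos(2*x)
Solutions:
 f(x) = C1 - 3*x*log(x)/8 - 3*x*log(7)/8 + 3*x/8 - 5*sin(2*x)/2


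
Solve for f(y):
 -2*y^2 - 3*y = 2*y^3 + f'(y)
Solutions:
 f(y) = C1 - y^4/2 - 2*y^3/3 - 3*y^2/2


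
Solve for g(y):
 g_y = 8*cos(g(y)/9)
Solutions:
 -8*y - 9*log(sin(g(y)/9) - 1)/2 + 9*log(sin(g(y)/9) + 1)/2 = C1


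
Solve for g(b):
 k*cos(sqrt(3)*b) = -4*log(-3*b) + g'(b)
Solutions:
 g(b) = C1 + 4*b*log(-b) - 4*b + 4*b*log(3) + sqrt(3)*k*sin(sqrt(3)*b)/3


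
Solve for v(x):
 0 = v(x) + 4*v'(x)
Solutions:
 v(x) = C1*exp(-x/4)


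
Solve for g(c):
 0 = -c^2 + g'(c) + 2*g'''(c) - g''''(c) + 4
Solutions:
 g(c) = C1 + C2*exp(c*(-2^(2/3)*(3*sqrt(177) + 43)^(1/3) - 8*2^(1/3)/(3*sqrt(177) + 43)^(1/3) + 8)/12)*sin(2^(1/3)*sqrt(3)*c*(-2^(1/3)*(3*sqrt(177) + 43)^(1/3) + 8/(3*sqrt(177) + 43)^(1/3))/12) + C3*exp(c*(-2^(2/3)*(3*sqrt(177) + 43)^(1/3) - 8*2^(1/3)/(3*sqrt(177) + 43)^(1/3) + 8)/12)*cos(2^(1/3)*sqrt(3)*c*(-2^(1/3)*(3*sqrt(177) + 43)^(1/3) + 8/(3*sqrt(177) + 43)^(1/3))/12) + C4*exp(c*(8*2^(1/3)/(3*sqrt(177) + 43)^(1/3) + 4 + 2^(2/3)*(3*sqrt(177) + 43)^(1/3))/6) + c^3/3 - 8*c


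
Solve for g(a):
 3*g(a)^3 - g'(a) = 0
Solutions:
 g(a) = -sqrt(2)*sqrt(-1/(C1 + 3*a))/2
 g(a) = sqrt(2)*sqrt(-1/(C1 + 3*a))/2


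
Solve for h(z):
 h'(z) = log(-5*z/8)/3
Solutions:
 h(z) = C1 + z*log(-z)/3 + z*(-log(2) - 1/3 + log(5)/3)


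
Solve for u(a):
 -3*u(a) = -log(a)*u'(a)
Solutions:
 u(a) = C1*exp(3*li(a))


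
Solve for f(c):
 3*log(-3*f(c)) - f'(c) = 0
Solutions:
 -Integral(1/(log(-_y) + log(3)), (_y, f(c)))/3 = C1 - c


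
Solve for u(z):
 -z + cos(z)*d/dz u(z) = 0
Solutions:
 u(z) = C1 + Integral(z/cos(z), z)


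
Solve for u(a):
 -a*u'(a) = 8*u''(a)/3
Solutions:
 u(a) = C1 + C2*erf(sqrt(3)*a/4)


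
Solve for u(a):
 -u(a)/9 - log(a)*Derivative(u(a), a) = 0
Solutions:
 u(a) = C1*exp(-li(a)/9)


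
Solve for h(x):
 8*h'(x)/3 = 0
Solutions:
 h(x) = C1


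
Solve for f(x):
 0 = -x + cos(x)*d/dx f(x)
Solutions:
 f(x) = C1 + Integral(x/cos(x), x)


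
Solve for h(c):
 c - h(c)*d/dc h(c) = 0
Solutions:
 h(c) = -sqrt(C1 + c^2)
 h(c) = sqrt(C1 + c^2)


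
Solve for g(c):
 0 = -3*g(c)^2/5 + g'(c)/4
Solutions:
 g(c) = -5/(C1 + 12*c)


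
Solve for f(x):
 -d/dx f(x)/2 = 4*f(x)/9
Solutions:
 f(x) = C1*exp(-8*x/9)


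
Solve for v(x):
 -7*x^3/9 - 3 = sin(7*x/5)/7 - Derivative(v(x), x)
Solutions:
 v(x) = C1 + 7*x^4/36 + 3*x - 5*cos(7*x/5)/49


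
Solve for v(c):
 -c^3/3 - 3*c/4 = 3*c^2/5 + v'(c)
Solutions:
 v(c) = C1 - c^4/12 - c^3/5 - 3*c^2/8


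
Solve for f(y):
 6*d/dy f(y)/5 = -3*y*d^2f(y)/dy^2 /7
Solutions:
 f(y) = C1 + C2/y^(9/5)


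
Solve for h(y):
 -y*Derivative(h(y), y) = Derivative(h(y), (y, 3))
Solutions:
 h(y) = C1 + Integral(C2*airyai(-y) + C3*airybi(-y), y)


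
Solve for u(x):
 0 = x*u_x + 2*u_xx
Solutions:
 u(x) = C1 + C2*erf(x/2)


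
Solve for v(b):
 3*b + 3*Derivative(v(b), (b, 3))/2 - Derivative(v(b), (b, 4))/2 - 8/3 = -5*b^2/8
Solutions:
 v(b) = C1 + C2*b + C3*b^2 + C4*exp(3*b) - b^5/144 - 41*b^4/432 + 55*b^3/324


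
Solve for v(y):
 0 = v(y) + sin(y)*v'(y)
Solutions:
 v(y) = C1*sqrt(cos(y) + 1)/sqrt(cos(y) - 1)


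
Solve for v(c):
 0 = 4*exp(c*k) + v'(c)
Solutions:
 v(c) = C1 - 4*exp(c*k)/k


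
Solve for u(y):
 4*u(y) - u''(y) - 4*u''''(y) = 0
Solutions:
 u(y) = C1*exp(-sqrt(2)*y*sqrt(-1 + sqrt(65))/4) + C2*exp(sqrt(2)*y*sqrt(-1 + sqrt(65))/4) + C3*sin(sqrt(2)*y*sqrt(1 + sqrt(65))/4) + C4*cos(sqrt(2)*y*sqrt(1 + sqrt(65))/4)


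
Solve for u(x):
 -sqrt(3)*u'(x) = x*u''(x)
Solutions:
 u(x) = C1 + C2*x^(1 - sqrt(3))


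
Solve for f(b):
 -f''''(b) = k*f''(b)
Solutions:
 f(b) = C1 + C2*b + C3*exp(-b*sqrt(-k)) + C4*exp(b*sqrt(-k))


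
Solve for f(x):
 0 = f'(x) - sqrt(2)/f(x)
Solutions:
 f(x) = -sqrt(C1 + 2*sqrt(2)*x)
 f(x) = sqrt(C1 + 2*sqrt(2)*x)


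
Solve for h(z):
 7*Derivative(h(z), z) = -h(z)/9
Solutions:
 h(z) = C1*exp(-z/63)


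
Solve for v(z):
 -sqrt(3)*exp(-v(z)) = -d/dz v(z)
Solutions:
 v(z) = log(C1 + sqrt(3)*z)


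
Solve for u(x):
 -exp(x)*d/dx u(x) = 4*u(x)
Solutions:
 u(x) = C1*exp(4*exp(-x))


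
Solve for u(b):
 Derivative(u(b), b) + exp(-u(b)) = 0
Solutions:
 u(b) = log(C1 - b)


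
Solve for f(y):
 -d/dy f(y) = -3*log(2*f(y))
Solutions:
 -Integral(1/(log(_y) + log(2)), (_y, f(y)))/3 = C1 - y


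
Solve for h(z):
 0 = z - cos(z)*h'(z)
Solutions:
 h(z) = C1 + Integral(z/cos(z), z)


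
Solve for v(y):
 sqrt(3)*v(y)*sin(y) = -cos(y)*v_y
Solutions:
 v(y) = C1*cos(y)^(sqrt(3))


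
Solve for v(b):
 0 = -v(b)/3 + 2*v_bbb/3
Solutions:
 v(b) = C3*exp(2^(2/3)*b/2) + (C1*sin(2^(2/3)*sqrt(3)*b/4) + C2*cos(2^(2/3)*sqrt(3)*b/4))*exp(-2^(2/3)*b/4)


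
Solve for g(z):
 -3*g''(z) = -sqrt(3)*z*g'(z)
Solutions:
 g(z) = C1 + C2*erfi(sqrt(2)*3^(3/4)*z/6)


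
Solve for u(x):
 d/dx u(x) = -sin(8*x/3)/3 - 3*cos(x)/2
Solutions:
 u(x) = C1 - 3*sin(x)/2 + cos(8*x/3)/8


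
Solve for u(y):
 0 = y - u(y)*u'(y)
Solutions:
 u(y) = -sqrt(C1 + y^2)
 u(y) = sqrt(C1 + y^2)


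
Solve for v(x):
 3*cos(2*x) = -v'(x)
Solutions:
 v(x) = C1 - 3*sin(2*x)/2


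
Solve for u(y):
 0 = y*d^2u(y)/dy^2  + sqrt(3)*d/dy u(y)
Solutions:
 u(y) = C1 + C2*y^(1 - sqrt(3))


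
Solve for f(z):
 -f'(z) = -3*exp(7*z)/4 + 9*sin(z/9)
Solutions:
 f(z) = C1 + 3*exp(7*z)/28 + 81*cos(z/9)


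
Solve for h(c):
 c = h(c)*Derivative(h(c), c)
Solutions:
 h(c) = -sqrt(C1 + c^2)
 h(c) = sqrt(C1 + c^2)


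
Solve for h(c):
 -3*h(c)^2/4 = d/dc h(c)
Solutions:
 h(c) = 4/(C1 + 3*c)


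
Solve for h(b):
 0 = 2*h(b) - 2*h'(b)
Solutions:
 h(b) = C1*exp(b)


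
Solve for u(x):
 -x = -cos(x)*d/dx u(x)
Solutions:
 u(x) = C1 + Integral(x/cos(x), x)


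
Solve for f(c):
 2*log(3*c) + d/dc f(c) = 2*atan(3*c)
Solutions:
 f(c) = C1 - 2*c*log(c) + 2*c*atan(3*c) - 2*c*log(3) + 2*c - log(9*c^2 + 1)/3


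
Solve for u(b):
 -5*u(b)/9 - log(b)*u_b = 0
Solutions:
 u(b) = C1*exp(-5*li(b)/9)


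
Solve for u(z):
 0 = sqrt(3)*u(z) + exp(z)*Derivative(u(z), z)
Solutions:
 u(z) = C1*exp(sqrt(3)*exp(-z))


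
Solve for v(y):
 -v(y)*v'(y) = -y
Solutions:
 v(y) = -sqrt(C1 + y^2)
 v(y) = sqrt(C1 + y^2)


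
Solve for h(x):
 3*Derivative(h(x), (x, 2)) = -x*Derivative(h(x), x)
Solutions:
 h(x) = C1 + C2*erf(sqrt(6)*x/6)


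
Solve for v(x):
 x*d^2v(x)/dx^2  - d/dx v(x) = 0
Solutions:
 v(x) = C1 + C2*x^2


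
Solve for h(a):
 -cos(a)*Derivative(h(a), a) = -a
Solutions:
 h(a) = C1 + Integral(a/cos(a), a)


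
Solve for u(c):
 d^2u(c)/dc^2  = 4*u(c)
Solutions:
 u(c) = C1*exp(-2*c) + C2*exp(2*c)


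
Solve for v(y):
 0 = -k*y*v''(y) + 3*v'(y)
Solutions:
 v(y) = C1 + y^(((re(k) + 3)*re(k) + im(k)^2)/(re(k)^2 + im(k)^2))*(C2*sin(3*log(y)*Abs(im(k))/(re(k)^2 + im(k)^2)) + C3*cos(3*log(y)*im(k)/(re(k)^2 + im(k)^2)))


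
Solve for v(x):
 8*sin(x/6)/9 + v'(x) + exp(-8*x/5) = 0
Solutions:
 v(x) = C1 + 16*cos(x/6)/3 + 5*exp(-8*x/5)/8


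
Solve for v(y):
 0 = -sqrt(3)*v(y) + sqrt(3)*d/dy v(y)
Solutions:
 v(y) = C1*exp(y)


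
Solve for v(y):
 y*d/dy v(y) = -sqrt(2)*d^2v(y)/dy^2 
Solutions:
 v(y) = C1 + C2*erf(2^(1/4)*y/2)


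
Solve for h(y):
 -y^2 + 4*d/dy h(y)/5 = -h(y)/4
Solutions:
 h(y) = C1*exp(-5*y/16) + 4*y^2 - 128*y/5 + 2048/25


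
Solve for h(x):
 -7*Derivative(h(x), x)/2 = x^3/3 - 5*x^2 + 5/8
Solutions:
 h(x) = C1 - x^4/42 + 10*x^3/21 - 5*x/28


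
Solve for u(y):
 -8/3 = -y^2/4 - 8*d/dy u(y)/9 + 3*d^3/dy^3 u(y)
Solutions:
 u(y) = C1 + C2*exp(-2*sqrt(6)*y/9) + C3*exp(2*sqrt(6)*y/9) - 3*y^3/32 + 141*y/128


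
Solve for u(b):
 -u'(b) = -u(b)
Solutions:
 u(b) = C1*exp(b)


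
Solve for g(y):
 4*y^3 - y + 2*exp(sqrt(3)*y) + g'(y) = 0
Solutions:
 g(y) = C1 - y^4 + y^2/2 - 2*sqrt(3)*exp(sqrt(3)*y)/3


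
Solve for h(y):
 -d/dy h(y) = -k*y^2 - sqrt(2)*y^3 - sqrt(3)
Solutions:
 h(y) = C1 + k*y^3/3 + sqrt(2)*y^4/4 + sqrt(3)*y


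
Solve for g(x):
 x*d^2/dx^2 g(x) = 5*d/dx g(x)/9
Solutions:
 g(x) = C1 + C2*x^(14/9)


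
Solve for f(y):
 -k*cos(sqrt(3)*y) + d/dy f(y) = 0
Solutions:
 f(y) = C1 + sqrt(3)*k*sin(sqrt(3)*y)/3


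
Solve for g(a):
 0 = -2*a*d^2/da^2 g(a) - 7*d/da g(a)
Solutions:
 g(a) = C1 + C2/a^(5/2)


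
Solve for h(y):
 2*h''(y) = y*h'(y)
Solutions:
 h(y) = C1 + C2*erfi(y/2)


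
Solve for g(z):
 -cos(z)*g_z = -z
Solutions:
 g(z) = C1 + Integral(z/cos(z), z)


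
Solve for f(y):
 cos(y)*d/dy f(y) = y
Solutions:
 f(y) = C1 + Integral(y/cos(y), y)


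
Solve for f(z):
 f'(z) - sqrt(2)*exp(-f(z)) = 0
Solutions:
 f(z) = log(C1 + sqrt(2)*z)


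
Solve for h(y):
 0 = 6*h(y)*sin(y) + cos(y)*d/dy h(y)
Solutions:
 h(y) = C1*cos(y)^6


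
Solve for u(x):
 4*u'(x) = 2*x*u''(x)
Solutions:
 u(x) = C1 + C2*x^3


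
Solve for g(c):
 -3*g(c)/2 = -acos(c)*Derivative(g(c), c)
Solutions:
 g(c) = C1*exp(3*Integral(1/acos(c), c)/2)


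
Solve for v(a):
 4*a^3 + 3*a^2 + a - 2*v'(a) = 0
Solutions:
 v(a) = C1 + a^4/2 + a^3/2 + a^2/4


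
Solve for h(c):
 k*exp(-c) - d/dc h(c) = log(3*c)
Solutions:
 h(c) = C1 - c*log(c) + c*(1 - log(3)) - k*exp(-c)


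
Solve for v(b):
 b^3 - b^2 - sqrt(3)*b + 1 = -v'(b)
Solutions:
 v(b) = C1 - b^4/4 + b^3/3 + sqrt(3)*b^2/2 - b


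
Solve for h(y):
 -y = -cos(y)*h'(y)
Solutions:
 h(y) = C1 + Integral(y/cos(y), y)


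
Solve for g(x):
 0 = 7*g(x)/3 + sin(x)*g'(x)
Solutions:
 g(x) = C1*(cos(x) + 1)^(7/6)/(cos(x) - 1)^(7/6)


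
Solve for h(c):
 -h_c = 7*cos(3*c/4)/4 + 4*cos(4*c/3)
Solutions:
 h(c) = C1 - 7*sin(3*c/4)/3 - 3*sin(4*c/3)


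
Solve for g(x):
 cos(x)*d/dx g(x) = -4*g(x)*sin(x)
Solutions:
 g(x) = C1*cos(x)^4


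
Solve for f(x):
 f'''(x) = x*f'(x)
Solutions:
 f(x) = C1 + Integral(C2*airyai(x) + C3*airybi(x), x)


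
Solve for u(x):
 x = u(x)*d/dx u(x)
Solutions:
 u(x) = -sqrt(C1 + x^2)
 u(x) = sqrt(C1 + x^2)


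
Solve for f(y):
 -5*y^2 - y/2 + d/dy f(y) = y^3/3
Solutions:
 f(y) = C1 + y^4/12 + 5*y^3/3 + y^2/4


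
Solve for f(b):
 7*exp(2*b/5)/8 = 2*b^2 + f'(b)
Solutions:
 f(b) = C1 - 2*b^3/3 + 35*exp(2*b/5)/16


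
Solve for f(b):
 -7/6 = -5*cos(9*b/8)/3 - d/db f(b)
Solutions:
 f(b) = C1 + 7*b/6 - 40*sin(9*b/8)/27


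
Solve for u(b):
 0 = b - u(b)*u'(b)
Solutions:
 u(b) = -sqrt(C1 + b^2)
 u(b) = sqrt(C1 + b^2)


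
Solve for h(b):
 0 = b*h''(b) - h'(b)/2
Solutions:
 h(b) = C1 + C2*b^(3/2)


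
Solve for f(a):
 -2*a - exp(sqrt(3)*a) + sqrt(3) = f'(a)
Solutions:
 f(a) = C1 - a^2 + sqrt(3)*a - sqrt(3)*exp(sqrt(3)*a)/3


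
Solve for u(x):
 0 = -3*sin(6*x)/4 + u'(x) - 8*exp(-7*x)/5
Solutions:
 u(x) = C1 - cos(6*x)/8 - 8*exp(-7*x)/35


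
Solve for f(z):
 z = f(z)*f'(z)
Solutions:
 f(z) = -sqrt(C1 + z^2)
 f(z) = sqrt(C1 + z^2)


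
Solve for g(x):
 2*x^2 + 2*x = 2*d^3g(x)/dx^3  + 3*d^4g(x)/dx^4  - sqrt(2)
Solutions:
 g(x) = C1 + C2*x + C3*x^2 + C4*exp(-2*x/3) + x^5/60 - x^4/12 + x^3*(sqrt(2) + 6)/12


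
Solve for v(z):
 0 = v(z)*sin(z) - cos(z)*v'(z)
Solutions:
 v(z) = C1/cos(z)


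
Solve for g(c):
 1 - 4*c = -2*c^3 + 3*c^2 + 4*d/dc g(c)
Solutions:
 g(c) = C1 + c^4/8 - c^3/4 - c^2/2 + c/4


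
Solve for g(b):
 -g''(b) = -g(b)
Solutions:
 g(b) = C1*exp(-b) + C2*exp(b)


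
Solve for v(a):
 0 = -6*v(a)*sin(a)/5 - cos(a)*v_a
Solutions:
 v(a) = C1*cos(a)^(6/5)


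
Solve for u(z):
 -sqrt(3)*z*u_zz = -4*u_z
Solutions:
 u(z) = C1 + C2*z^(1 + 4*sqrt(3)/3)


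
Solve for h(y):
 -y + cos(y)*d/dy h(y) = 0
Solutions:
 h(y) = C1 + Integral(y/cos(y), y)


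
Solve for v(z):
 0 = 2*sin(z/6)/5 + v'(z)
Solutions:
 v(z) = C1 + 12*cos(z/6)/5


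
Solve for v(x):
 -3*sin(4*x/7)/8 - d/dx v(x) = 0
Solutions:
 v(x) = C1 + 21*cos(4*x/7)/32


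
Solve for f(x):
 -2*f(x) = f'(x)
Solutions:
 f(x) = C1*exp(-2*x)


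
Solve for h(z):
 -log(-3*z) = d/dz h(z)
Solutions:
 h(z) = C1 - z*log(-z) + z*(1 - log(3))


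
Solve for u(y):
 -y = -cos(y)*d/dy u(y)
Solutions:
 u(y) = C1 + Integral(y/cos(y), y)


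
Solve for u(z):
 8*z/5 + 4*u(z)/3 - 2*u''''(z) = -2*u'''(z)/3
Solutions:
 u(z) = C1*exp(z*(-12 - 14/(197/27 + sqrt(57))^(1/3) + 9*(197/27 + sqrt(57))^(1/3))/54)*sin(sqrt(3)*z*(14/(197/27 + sqrt(57))^(1/3) + 9*(197/27 + sqrt(57))^(1/3))/54) + C2*exp(z*(-12 - 14/(197/27 + sqrt(57))^(1/3) + 9*(197/27 + sqrt(57))^(1/3))/54)*cos(sqrt(3)*z*(14/(197/27 + sqrt(57))^(1/3) + 9*(197/27 + sqrt(57))^(1/3))/54) + C3*exp(z) + C4*exp(z*(-9*(197/27 + sqrt(57))^(1/3) - 6 + 14/(197/27 + sqrt(57))^(1/3))/27) - 6*z/5


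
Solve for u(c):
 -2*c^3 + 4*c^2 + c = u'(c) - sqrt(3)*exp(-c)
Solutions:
 u(c) = C1 - c^4/2 + 4*c^3/3 + c^2/2 - sqrt(3)*exp(-c)


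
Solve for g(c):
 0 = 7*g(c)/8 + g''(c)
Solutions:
 g(c) = C1*sin(sqrt(14)*c/4) + C2*cos(sqrt(14)*c/4)


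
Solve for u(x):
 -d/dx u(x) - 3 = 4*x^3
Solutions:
 u(x) = C1 - x^4 - 3*x


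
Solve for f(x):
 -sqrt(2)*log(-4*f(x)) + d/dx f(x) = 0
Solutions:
 -sqrt(2)*Integral(1/(log(-_y) + 2*log(2)), (_y, f(x)))/2 = C1 - x


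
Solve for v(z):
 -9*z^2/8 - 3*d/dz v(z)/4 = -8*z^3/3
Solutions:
 v(z) = C1 + 8*z^4/9 - z^3/2


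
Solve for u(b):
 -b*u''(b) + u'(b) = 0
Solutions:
 u(b) = C1 + C2*b^2


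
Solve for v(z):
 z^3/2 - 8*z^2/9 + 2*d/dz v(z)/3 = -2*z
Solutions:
 v(z) = C1 - 3*z^4/16 + 4*z^3/9 - 3*z^2/2


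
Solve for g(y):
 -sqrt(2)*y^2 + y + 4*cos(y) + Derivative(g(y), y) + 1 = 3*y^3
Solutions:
 g(y) = C1 + 3*y^4/4 + sqrt(2)*y^3/3 - y^2/2 - y - 4*sin(y)


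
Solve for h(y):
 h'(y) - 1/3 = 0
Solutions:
 h(y) = C1 + y/3


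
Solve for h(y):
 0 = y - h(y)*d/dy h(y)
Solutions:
 h(y) = -sqrt(C1 + y^2)
 h(y) = sqrt(C1 + y^2)


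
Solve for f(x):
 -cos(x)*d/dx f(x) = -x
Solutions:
 f(x) = C1 + Integral(x/cos(x), x)


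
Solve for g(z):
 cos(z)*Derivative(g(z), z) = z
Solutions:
 g(z) = C1 + Integral(z/cos(z), z)


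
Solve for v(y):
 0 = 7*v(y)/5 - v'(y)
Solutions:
 v(y) = C1*exp(7*y/5)


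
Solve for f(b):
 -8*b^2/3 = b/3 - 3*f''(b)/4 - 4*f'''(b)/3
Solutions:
 f(b) = C1 + C2*b + C3*exp(-9*b/16) + 8*b^4/27 - 494*b^3/243 + 7904*b^2/729


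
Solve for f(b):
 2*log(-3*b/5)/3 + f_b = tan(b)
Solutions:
 f(b) = C1 - 2*b*log(-b)/3 - 2*b*log(3)/3 + 2*b/3 + 2*b*log(5)/3 - log(cos(b))


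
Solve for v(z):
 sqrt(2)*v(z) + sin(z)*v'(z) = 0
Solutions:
 v(z) = C1*(cos(z) + 1)^(sqrt(2)/2)/(cos(z) - 1)^(sqrt(2)/2)


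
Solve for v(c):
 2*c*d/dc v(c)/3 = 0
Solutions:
 v(c) = C1


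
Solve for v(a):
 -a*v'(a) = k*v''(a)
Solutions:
 v(a) = C1 + C2*sqrt(k)*erf(sqrt(2)*a*sqrt(1/k)/2)


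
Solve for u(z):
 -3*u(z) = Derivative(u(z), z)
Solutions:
 u(z) = C1*exp(-3*z)


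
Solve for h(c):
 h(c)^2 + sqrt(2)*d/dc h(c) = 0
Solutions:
 h(c) = 2/(C1 + sqrt(2)*c)


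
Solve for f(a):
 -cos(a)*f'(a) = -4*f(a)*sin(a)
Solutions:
 f(a) = C1/cos(a)^4


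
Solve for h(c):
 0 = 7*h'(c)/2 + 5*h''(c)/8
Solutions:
 h(c) = C1 + C2*exp(-28*c/5)


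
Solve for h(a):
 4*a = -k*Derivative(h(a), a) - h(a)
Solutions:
 h(a) = C1*exp(-a/k) - 4*a + 4*k


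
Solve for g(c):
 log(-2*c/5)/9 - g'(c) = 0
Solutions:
 g(c) = C1 + c*log(-c)/9 + c*(-log(5) - 1 + log(2))/9


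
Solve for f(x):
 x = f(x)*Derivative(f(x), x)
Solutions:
 f(x) = -sqrt(C1 + x^2)
 f(x) = sqrt(C1 + x^2)


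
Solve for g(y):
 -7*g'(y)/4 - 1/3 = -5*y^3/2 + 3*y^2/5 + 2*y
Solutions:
 g(y) = C1 + 5*y^4/14 - 4*y^3/35 - 4*y^2/7 - 4*y/21


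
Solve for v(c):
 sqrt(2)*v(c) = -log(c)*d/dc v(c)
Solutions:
 v(c) = C1*exp(-sqrt(2)*li(c))


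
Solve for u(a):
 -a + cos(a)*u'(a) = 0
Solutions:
 u(a) = C1 + Integral(a/cos(a), a)


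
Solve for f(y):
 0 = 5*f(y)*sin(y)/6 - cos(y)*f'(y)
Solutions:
 f(y) = C1/cos(y)^(5/6)


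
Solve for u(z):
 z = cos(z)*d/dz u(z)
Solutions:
 u(z) = C1 + Integral(z/cos(z), z)


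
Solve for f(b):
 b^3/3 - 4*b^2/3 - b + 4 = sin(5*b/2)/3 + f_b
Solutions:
 f(b) = C1 + b^4/12 - 4*b^3/9 - b^2/2 + 4*b + 2*cos(5*b/2)/15


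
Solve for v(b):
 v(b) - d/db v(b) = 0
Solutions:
 v(b) = C1*exp(b)


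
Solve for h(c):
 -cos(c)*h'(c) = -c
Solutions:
 h(c) = C1 + Integral(c/cos(c), c)


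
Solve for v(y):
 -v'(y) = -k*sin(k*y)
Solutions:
 v(y) = C1 - cos(k*y)


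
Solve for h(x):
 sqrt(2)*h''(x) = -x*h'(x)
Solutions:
 h(x) = C1 + C2*erf(2^(1/4)*x/2)


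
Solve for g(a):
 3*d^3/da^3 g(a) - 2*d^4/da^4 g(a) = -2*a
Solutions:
 g(a) = C1 + C2*a + C3*a^2 + C4*exp(3*a/2) - a^4/36 - 2*a^3/27


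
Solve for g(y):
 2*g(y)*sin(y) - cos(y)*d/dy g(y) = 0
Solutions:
 g(y) = C1/cos(y)^2


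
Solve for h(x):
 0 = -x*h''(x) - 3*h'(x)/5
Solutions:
 h(x) = C1 + C2*x^(2/5)


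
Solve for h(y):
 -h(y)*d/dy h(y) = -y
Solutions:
 h(y) = -sqrt(C1 + y^2)
 h(y) = sqrt(C1 + y^2)


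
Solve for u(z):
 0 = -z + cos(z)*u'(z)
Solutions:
 u(z) = C1 + Integral(z/cos(z), z)


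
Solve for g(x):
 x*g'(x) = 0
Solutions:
 g(x) = C1


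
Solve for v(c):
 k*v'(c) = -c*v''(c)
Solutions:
 v(c) = C1 + c^(1 - re(k))*(C2*sin(log(c)*Abs(im(k))) + C3*cos(log(c)*im(k)))


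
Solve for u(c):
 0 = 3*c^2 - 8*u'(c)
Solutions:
 u(c) = C1 + c^3/8


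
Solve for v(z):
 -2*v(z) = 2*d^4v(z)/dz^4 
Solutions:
 v(z) = (C1*sin(sqrt(2)*z/2) + C2*cos(sqrt(2)*z/2))*exp(-sqrt(2)*z/2) + (C3*sin(sqrt(2)*z/2) + C4*cos(sqrt(2)*z/2))*exp(sqrt(2)*z/2)


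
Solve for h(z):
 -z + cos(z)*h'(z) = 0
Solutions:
 h(z) = C1 + Integral(z/cos(z), z)


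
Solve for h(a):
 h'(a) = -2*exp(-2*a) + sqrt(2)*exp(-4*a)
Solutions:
 h(a) = C1 + exp(-2*a) - sqrt(2)*exp(-4*a)/4


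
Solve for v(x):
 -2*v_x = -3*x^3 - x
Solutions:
 v(x) = C1 + 3*x^4/8 + x^2/4


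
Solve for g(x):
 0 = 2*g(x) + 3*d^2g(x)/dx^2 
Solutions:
 g(x) = C1*sin(sqrt(6)*x/3) + C2*cos(sqrt(6)*x/3)


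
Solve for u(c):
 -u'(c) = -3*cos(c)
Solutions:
 u(c) = C1 + 3*sin(c)


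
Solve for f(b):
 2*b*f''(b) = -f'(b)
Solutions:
 f(b) = C1 + C2*sqrt(b)


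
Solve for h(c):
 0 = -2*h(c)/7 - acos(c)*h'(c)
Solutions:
 h(c) = C1*exp(-2*Integral(1/acos(c), c)/7)


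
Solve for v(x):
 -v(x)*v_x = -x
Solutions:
 v(x) = -sqrt(C1 + x^2)
 v(x) = sqrt(C1 + x^2)


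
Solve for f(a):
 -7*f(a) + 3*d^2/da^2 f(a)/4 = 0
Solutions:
 f(a) = C1*exp(-2*sqrt(21)*a/3) + C2*exp(2*sqrt(21)*a/3)


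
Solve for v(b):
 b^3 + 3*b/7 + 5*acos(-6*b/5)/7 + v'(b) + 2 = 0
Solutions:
 v(b) = C1 - b^4/4 - 3*b^2/14 - 5*b*acos(-6*b/5)/7 - 2*b - 5*sqrt(25 - 36*b^2)/42


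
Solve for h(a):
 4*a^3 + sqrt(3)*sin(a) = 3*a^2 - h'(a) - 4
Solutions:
 h(a) = C1 - a^4 + a^3 - 4*a + sqrt(3)*cos(a)


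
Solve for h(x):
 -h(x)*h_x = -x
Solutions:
 h(x) = -sqrt(C1 + x^2)
 h(x) = sqrt(C1 + x^2)


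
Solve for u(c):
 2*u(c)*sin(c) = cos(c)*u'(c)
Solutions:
 u(c) = C1/cos(c)^2


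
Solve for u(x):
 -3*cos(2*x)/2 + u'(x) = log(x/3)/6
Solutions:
 u(x) = C1 + x*log(x)/6 - x*log(3)/6 - x/6 + 3*sin(2*x)/4


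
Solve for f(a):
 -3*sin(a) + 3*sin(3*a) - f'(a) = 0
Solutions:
 f(a) = C1 + 3*cos(a) - cos(3*a)


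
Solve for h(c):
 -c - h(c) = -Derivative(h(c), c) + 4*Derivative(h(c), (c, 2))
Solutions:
 h(c) = -c + (C1*sin(sqrt(15)*c/8) + C2*cos(sqrt(15)*c/8))*exp(c/8) - 1


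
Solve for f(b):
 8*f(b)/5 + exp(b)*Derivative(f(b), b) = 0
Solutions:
 f(b) = C1*exp(8*exp(-b)/5)


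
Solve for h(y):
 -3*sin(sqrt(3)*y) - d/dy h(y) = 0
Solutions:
 h(y) = C1 + sqrt(3)*cos(sqrt(3)*y)


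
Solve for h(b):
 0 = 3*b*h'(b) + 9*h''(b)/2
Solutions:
 h(b) = C1 + C2*erf(sqrt(3)*b/3)


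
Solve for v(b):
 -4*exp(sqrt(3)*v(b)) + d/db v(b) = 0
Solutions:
 v(b) = sqrt(3)*(2*log(-1/(C1 + 4*b)) - log(3))/6


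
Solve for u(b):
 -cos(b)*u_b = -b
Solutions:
 u(b) = C1 + Integral(b/cos(b), b)


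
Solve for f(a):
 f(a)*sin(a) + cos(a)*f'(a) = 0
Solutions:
 f(a) = C1*cos(a)


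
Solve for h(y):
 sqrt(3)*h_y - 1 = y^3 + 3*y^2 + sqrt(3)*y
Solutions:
 h(y) = C1 + sqrt(3)*y^4/12 + sqrt(3)*y^3/3 + y^2/2 + sqrt(3)*y/3


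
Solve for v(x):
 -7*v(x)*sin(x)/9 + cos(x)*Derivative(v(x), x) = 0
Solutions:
 v(x) = C1/cos(x)^(7/9)
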